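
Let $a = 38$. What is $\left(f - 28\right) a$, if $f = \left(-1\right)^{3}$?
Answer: $-1102$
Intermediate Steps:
$f = -1$
$\left(f - 28\right) a = \left(-1 - 28\right) 38 = \left(-29\right) 38 = -1102$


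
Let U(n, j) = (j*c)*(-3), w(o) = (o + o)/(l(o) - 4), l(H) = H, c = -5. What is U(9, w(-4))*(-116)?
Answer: -1740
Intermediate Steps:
w(o) = 2*o/(-4 + o) (w(o) = (o + o)/(o - 4) = (2*o)/(-4 + o) = 2*o/(-4 + o))
U(n, j) = 15*j (U(n, j) = (j*(-5))*(-3) = -5*j*(-3) = 15*j)
U(9, w(-4))*(-116) = (15*(2*(-4)/(-4 - 4)))*(-116) = (15*(2*(-4)/(-8)))*(-116) = (15*(2*(-4)*(-⅛)))*(-116) = (15*1)*(-116) = 15*(-116) = -1740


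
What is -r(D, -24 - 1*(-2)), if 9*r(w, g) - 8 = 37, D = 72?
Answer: -5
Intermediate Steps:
r(w, g) = 5 (r(w, g) = 8/9 + (⅑)*37 = 8/9 + 37/9 = 5)
-r(D, -24 - 1*(-2)) = -1*5 = -5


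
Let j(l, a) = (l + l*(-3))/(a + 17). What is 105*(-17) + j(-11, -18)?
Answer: -1807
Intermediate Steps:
j(l, a) = -2*l/(17 + a) (j(l, a) = (l - 3*l)/(17 + a) = (-2*l)/(17 + a) = -2*l/(17 + a))
105*(-17) + j(-11, -18) = 105*(-17) - 2*(-11)/(17 - 18) = -1785 - 2*(-11)/(-1) = -1785 - 2*(-11)*(-1) = -1785 - 22 = -1807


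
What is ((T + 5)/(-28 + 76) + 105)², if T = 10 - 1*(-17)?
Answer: 100489/9 ≈ 11165.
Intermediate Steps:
T = 27 (T = 10 + 17 = 27)
((T + 5)/(-28 + 76) + 105)² = ((27 + 5)/(-28 + 76) + 105)² = (32/48 + 105)² = (32*(1/48) + 105)² = (⅔ + 105)² = (317/3)² = 100489/9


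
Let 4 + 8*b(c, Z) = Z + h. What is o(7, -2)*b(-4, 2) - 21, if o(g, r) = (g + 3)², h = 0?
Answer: -46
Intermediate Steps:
o(g, r) = (3 + g)²
b(c, Z) = -½ + Z/8 (b(c, Z) = -½ + (Z + 0)/8 = -½ + Z/8)
o(7, -2)*b(-4, 2) - 21 = (3 + 7)²*(-½ + (⅛)*2) - 21 = 10²*(-½ + ¼) - 21 = 100*(-¼) - 21 = -25 - 21 = -46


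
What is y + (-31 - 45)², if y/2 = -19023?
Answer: -32270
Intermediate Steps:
y = -38046 (y = 2*(-19023) = -38046)
y + (-31 - 45)² = -38046 + (-31 - 45)² = -38046 + (-76)² = -38046 + 5776 = -32270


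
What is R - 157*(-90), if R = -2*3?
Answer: 14124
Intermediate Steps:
R = -6
R - 157*(-90) = -6 - 157*(-90) = -6 + 14130 = 14124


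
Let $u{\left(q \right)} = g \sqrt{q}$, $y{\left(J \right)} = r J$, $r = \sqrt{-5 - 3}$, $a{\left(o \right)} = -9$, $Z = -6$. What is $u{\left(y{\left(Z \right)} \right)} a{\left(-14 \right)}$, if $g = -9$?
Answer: $162 \sqrt[4]{2} \sqrt{3} \sqrt{- i} \approx 235.95 - 235.95 i$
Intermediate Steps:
$r = 2 i \sqrt{2}$ ($r = \sqrt{-8} = 2 i \sqrt{2} \approx 2.8284 i$)
$y{\left(J \right)} = 2 i J \sqrt{2}$ ($y{\left(J \right)} = 2 i \sqrt{2} J = 2 i J \sqrt{2}$)
$u{\left(q \right)} = - 9 \sqrt{q}$
$u{\left(y{\left(Z \right)} \right)} a{\left(-14 \right)} = - 9 \sqrt{2 i \left(-6\right) \sqrt{2}} \left(-9\right) = - 9 \sqrt{- 12 i \sqrt{2}} \left(-9\right) = - 9 \cdot 2 \sqrt[4]{2} \sqrt{3} \sqrt{- i} \left(-9\right) = - 18 \sqrt[4]{2} \sqrt{3} \sqrt{- i} \left(-9\right) = 162 \sqrt[4]{2} \sqrt{3} \sqrt{- i}$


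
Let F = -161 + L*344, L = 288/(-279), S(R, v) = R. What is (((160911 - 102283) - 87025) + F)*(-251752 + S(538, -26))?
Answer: 225164615484/31 ≈ 7.2634e+9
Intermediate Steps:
L = -32/31 (L = 288*(-1/279) = -32/31 ≈ -1.0323)
F = -15999/31 (F = -161 - 32/31*344 = -161 - 11008/31 = -15999/31 ≈ -516.10)
(((160911 - 102283) - 87025) + F)*(-251752 + S(538, -26)) = (((160911 - 102283) - 87025) - 15999/31)*(-251752 + 538) = ((58628 - 87025) - 15999/31)*(-251214) = (-28397 - 15999/31)*(-251214) = -896306/31*(-251214) = 225164615484/31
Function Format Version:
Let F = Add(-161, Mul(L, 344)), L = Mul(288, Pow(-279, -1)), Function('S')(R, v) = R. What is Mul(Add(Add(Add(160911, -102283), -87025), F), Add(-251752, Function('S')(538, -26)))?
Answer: Rational(225164615484, 31) ≈ 7.2634e+9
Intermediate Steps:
L = Rational(-32, 31) (L = Mul(288, Rational(-1, 279)) = Rational(-32, 31) ≈ -1.0323)
F = Rational(-15999, 31) (F = Add(-161, Mul(Rational(-32, 31), 344)) = Add(-161, Rational(-11008, 31)) = Rational(-15999, 31) ≈ -516.10)
Mul(Add(Add(Add(160911, -102283), -87025), F), Add(-251752, Function('S')(538, -26))) = Mul(Add(Add(Add(160911, -102283), -87025), Rational(-15999, 31)), Add(-251752, 538)) = Mul(Add(Add(58628, -87025), Rational(-15999, 31)), -251214) = Mul(Add(-28397, Rational(-15999, 31)), -251214) = Mul(Rational(-896306, 31), -251214) = Rational(225164615484, 31)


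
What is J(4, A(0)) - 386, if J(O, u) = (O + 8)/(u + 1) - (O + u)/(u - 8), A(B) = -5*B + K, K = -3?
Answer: -4311/11 ≈ -391.91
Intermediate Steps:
A(B) = -3 - 5*B (A(B) = -5*B - 3 = -3 - 5*B)
J(O, u) = (8 + O)/(1 + u) - (O + u)/(-8 + u)
J(4, A(0)) - 386 = (64 + (-3 - 5*0)**2 - 7*(-3 - 5*0) + 9*4)/(8 - (-3 - 5*0)**2 + 7*(-3 - 5*0)) - 386 = (64 + (-3 + 0)**2 - 7*(-3 + 0) + 36)/(8 - (-3 + 0)**2 + 7*(-3 + 0)) - 386 = (64 + (-3)**2 - 7*(-3) + 36)/(8 - 1*(-3)**2 + 7*(-3)) - 386 = (64 + 9 + 21 + 36)/(8 - 1*9 - 21) - 386 = 130/(8 - 9 - 21) - 386 = 130/(-22) - 386 = -1/22*130 - 386 = -65/11 - 386 = -4311/11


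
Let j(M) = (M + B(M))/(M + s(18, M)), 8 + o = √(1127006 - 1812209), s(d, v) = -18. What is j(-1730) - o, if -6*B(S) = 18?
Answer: 15717/1748 - I*√685203 ≈ 8.9914 - 827.77*I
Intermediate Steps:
B(S) = -3 (B(S) = -⅙*18 = -3)
o = -8 + I*√685203 (o = -8 + √(1127006 - 1812209) = -8 + √(-685203) = -8 + I*√685203 ≈ -8.0 + 827.77*I)
j(M) = (-3 + M)/(-18 + M) (j(M) = (M - 3)/(M - 18) = (-3 + M)/(-18 + M))
j(-1730) - o = (-3 - 1730)/(-18 - 1730) - (-8 + I*√685203) = -1733/(-1748) + (8 - I*√685203) = -1/1748*(-1733) + (8 - I*√685203) = 1733/1748 + (8 - I*√685203) = 15717/1748 - I*√685203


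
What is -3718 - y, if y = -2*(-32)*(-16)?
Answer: -2694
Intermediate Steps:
y = -1024 (y = 64*(-16) = -1024)
-3718 - y = -3718 - 1*(-1024) = -3718 + 1024 = -2694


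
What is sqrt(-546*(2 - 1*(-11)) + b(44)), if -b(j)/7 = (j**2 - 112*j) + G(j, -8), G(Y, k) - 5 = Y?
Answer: sqrt(13503) ≈ 116.20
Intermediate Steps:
G(Y, k) = 5 + Y
b(j) = -35 - 7*j**2 + 777*j (b(j) = -7*((j**2 - 112*j) + (5 + j)) = -7*(5 + j**2 - 111*j) = -35 - 7*j**2 + 777*j)
sqrt(-546*(2 - 1*(-11)) + b(44)) = sqrt(-546*(2 - 1*(-11)) + (-35 - 7*44**2 + 777*44)) = sqrt(-546*(2 + 11) + (-35 - 7*1936 + 34188)) = sqrt(-546*13 + (-35 - 13552 + 34188)) = sqrt(-7098 + 20601) = sqrt(13503)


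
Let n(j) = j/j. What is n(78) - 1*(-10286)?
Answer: 10287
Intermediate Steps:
n(j) = 1
n(78) - 1*(-10286) = 1 - 1*(-10286) = 1 + 10286 = 10287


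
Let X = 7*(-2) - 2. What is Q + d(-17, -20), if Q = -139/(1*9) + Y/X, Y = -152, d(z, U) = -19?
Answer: -449/18 ≈ -24.944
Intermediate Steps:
X = -16 (X = -14 - 2 = -16)
Q = -107/18 (Q = -139/(1*9) - 152/(-16) = -139/9 - 152*(-1/16) = -139*⅑ + 19/2 = -139/9 + 19/2 = -107/18 ≈ -5.9444)
Q + d(-17, -20) = -107/18 - 19 = -449/18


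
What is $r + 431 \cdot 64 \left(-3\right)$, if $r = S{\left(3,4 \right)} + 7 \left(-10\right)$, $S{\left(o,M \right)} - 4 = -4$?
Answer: $-82822$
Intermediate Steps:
$S{\left(o,M \right)} = 0$ ($S{\left(o,M \right)} = 4 - 4 = 0$)
$r = -70$ ($r = 0 + 7 \left(-10\right) = 0 - 70 = -70$)
$r + 431 \cdot 64 \left(-3\right) = -70 + 431 \cdot 64 \left(-3\right) = -70 + 431 \left(-192\right) = -70 - 82752 = -82822$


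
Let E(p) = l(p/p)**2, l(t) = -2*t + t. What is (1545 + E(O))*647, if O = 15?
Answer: 1000262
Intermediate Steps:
l(t) = -t
E(p) = 1 (E(p) = (-p/p)**2 = (-1*1)**2 = (-1)**2 = 1)
(1545 + E(O))*647 = (1545 + 1)*647 = 1546*647 = 1000262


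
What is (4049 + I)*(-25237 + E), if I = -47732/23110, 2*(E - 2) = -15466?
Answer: -1541660462472/11555 ≈ -1.3342e+8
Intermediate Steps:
E = -7731 (E = 2 + (½)*(-15466) = 2 - 7733 = -7731)
I = -23866/11555 (I = -47732*1/23110 = -23866/11555 ≈ -2.0654)
(4049 + I)*(-25237 + E) = (4049 - 23866/11555)*(-25237 - 7731) = (46762329/11555)*(-32968) = -1541660462472/11555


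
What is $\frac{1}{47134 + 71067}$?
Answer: $\frac{1}{118201} \approx 8.4602 \cdot 10^{-6}$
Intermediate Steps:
$\frac{1}{47134 + 71067} = \frac{1}{118201}$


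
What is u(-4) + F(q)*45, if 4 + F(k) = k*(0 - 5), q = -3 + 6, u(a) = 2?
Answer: -853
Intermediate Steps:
q = 3
F(k) = -4 - 5*k (F(k) = -4 + k*(0 - 5) = -4 + k*(-5) = -4 - 5*k)
u(-4) + F(q)*45 = 2 + (-4 - 5*3)*45 = 2 + (-4 - 15)*45 = 2 - 19*45 = 2 - 855 = -853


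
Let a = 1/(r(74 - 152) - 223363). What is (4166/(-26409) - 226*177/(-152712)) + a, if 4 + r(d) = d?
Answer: 5216156896409/50063736198420 ≈ 0.10419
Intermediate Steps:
r(d) = -4 + d
a = -1/223445 (a = 1/((-4 + (74 - 152)) - 223363) = 1/((-4 - 78) - 223363) = 1/(-82 - 223363) = 1/(-223445) = -1/223445 ≈ -4.4754e-6)
(4166/(-26409) - 226*177/(-152712)) + a = (4166/(-26409) - 226*177/(-152712)) - 1/223445 = (4166*(-1/26409) - 40002*(-1/152712)) - 1/223445 = (-4166/26409 + 6667/25452) - 1/223445 = 23345257/224053956 - 1/223445 = 5216156896409/50063736198420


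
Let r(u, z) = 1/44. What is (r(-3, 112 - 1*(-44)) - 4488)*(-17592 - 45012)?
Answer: 3090618621/11 ≈ 2.8097e+8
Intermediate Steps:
r(u, z) = 1/44
(r(-3, 112 - 1*(-44)) - 4488)*(-17592 - 45012) = (1/44 - 4488)*(-17592 - 45012) = -197471/44*(-62604) = 3090618621/11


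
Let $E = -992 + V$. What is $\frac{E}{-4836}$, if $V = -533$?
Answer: $\frac{1525}{4836} \approx 0.31534$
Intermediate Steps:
$E = -1525$ ($E = -992 - 533 = -1525$)
$\frac{E}{-4836} = - \frac{1525}{-4836} = \left(-1525\right) \left(- \frac{1}{4836}\right) = \frac{1525}{4836}$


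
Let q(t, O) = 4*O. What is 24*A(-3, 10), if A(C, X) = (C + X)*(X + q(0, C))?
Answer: -336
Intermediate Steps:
A(C, X) = (C + X)*(X + 4*C)
24*A(-3, 10) = 24*(10² + 4*(-3)² + 5*(-3)*10) = 24*(100 + 4*9 - 150) = 24*(100 + 36 - 150) = 24*(-14) = -336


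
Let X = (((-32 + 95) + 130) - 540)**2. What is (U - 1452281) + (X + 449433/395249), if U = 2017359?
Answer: 270938500696/395249 ≈ 6.8549e+5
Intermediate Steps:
X = 120409 (X = ((63 + 130) - 540)**2 = (193 - 540)**2 = (-347)**2 = 120409)
(U - 1452281) + (X + 449433/395249) = (2017359 - 1452281) + (120409 + 449433/395249) = 565078 + (120409 + 449433*(1/395249)) = 565078 + (120409 + 449433/395249) = 565078 + 47591986274/395249 = 270938500696/395249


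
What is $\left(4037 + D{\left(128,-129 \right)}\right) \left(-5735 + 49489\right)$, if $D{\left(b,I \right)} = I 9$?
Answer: $125836504$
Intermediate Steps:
$D{\left(b,I \right)} = 9 I$
$\left(4037 + D{\left(128,-129 \right)}\right) \left(-5735 + 49489\right) = \left(4037 + 9 \left(-129\right)\right) \left(-5735 + 49489\right) = \left(4037 - 1161\right) 43754 = 2876 \cdot 43754 = 125836504$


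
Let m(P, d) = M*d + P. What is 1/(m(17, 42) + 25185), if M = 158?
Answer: 1/31838 ≈ 3.1409e-5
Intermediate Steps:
m(P, d) = P + 158*d (m(P, d) = 158*d + P = P + 158*d)
1/(m(17, 42) + 25185) = 1/((17 + 158*42) + 25185) = 1/((17 + 6636) + 25185) = 1/(6653 + 25185) = 1/31838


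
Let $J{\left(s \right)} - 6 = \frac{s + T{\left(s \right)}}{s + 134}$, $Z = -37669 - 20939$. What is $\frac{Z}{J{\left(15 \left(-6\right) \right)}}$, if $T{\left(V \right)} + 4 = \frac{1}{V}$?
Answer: $- \frac{232087680}{15299} \approx -15170.0$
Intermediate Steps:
$T{\left(V \right)} = -4 + \frac{1}{V}$
$Z = -58608$
$J{\left(s \right)} = 6 + \frac{-4 + s + \frac{1}{s}}{134 + s}$ ($J{\left(s \right)} = 6 + \frac{s - \left(4 - \frac{1}{s}\right)}{s + 134} = 6 + \frac{-4 + s + \frac{1}{s}}{134 + s}$)
$\frac{Z}{J{\left(15 \left(-6\right) \right)}} = - \frac{58608}{\frac{1}{15 \left(-6\right)} \frac{1}{134 + 15 \left(-6\right)} \left(1 + 15 \left(-6\right) \left(800 + 7 \cdot 15 \left(-6\right)\right)\right)} = - \frac{58608}{\frac{1}{-90} \frac{1}{134 - 90} \left(1 - 90 \left(800 + 7 \left(-90\right)\right)\right)} = - \frac{58608}{\left(- \frac{1}{90}\right) \frac{1}{44} \left(1 - 90 \left(800 - 630\right)\right)} = - \frac{58608}{\left(- \frac{1}{90}\right) \frac{1}{44} \left(1 - 15300\right)} = - \frac{58608}{\left(- \frac{1}{90}\right) \frac{1}{44} \left(-15299\right)} = - \frac{58608}{\frac{15299}{3960}} = \left(-58608\right) \frac{3960}{15299} = - \frac{232087680}{15299}$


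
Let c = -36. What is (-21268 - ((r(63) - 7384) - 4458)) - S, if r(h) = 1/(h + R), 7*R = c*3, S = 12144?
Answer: -7182817/333 ≈ -21570.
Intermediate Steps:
R = -108/7 (R = (-36*3)/7 = (⅐)*(-108) = -108/7 ≈ -15.429)
r(h) = 1/(-108/7 + h) (r(h) = 1/(h - 108/7) = 1/(-108/7 + h))
(-21268 - ((r(63) - 7384) - 4458)) - S = (-21268 - ((7/(-108 + 7*63) - 7384) - 4458)) - 1*12144 = (-21268 - ((7/(-108 + 441) - 7384) - 4458)) - 12144 = (-21268 - ((7/333 - 7384) - 4458)) - 12144 = (-21268 - (-2458865/333 - 4458)) - 12144 = (-21268 - 1*(-3943379/333)) - 12144 = (-21268 + 3943379/333) - 12144 = -3138865/333 - 12144 = -7182817/333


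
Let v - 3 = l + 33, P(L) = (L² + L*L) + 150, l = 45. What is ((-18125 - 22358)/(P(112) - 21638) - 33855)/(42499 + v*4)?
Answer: -121918483/154162800 ≈ -0.79084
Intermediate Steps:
P(L) = 150 + 2*L² (P(L) = (L² + L²) + 150 = 2*L² + 150 = 150 + 2*L²)
v = 81 (v = 3 + (45 + 33) = 3 + 78 = 81)
((-18125 - 22358)/(P(112) - 21638) - 33855)/(42499 + v*4) = ((-18125 - 22358)/((150 + 2*112²) - 21638) - 33855)/(42499 + 81*4) = (-40483/((150 + 2*12544) - 21638) - 33855)/(42499 + 324) = (-40483/((150 + 25088) - 21638) - 33855)/42823 = (-40483/(25238 - 21638) - 33855)*(1/42823) = (-40483/3600 - 33855)*(1/42823) = -121918483/3600*1/42823 = -121918483/154162800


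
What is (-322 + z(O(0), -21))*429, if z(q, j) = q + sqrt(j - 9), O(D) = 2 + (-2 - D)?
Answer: -138138 + 429*I*sqrt(30) ≈ -1.3814e+5 + 2349.7*I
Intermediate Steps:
O(D) = -D
z(q, j) = q + sqrt(-9 + j)
(-322 + z(O(0), -21))*429 = (-322 + (-1*0 + sqrt(-9 - 21)))*429 = (-322 + (0 + sqrt(-30)))*429 = (-322 + (0 + I*sqrt(30)))*429 = (-322 + I*sqrt(30))*429 = -138138 + 429*I*sqrt(30)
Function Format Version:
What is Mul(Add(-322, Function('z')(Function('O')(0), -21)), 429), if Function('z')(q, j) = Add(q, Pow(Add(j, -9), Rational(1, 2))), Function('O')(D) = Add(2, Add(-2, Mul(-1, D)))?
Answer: Add(-138138, Mul(429, I, Pow(30, Rational(1, 2)))) ≈ Add(-1.3814e+5, Mul(2349.7, I))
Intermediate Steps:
Function('O')(D) = Mul(-1, D)
Function('z')(q, j) = Add(q, Pow(Add(-9, j), Rational(1, 2)))
Mul(Add(-322, Function('z')(Function('O')(0), -21)), 429) = Mul(Add(-322, Add(Mul(-1, 0), Pow(Add(-9, -21), Rational(1, 2)))), 429) = Mul(Add(-322, Add(0, Pow(-30, Rational(1, 2)))), 429) = Mul(Add(-322, Add(0, Mul(I, Pow(30, Rational(1, 2))))), 429) = Mul(Add(-322, Mul(I, Pow(30, Rational(1, 2)))), 429) = Add(-138138, Mul(429, I, Pow(30, Rational(1, 2))))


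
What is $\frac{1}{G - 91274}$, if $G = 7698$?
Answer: $- \frac{1}{83576} \approx -1.1965 \cdot 10^{-5}$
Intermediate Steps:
$\frac{1}{G - 91274} = \frac{1}{7698 - 91274} = \frac{1}{-83576} = - \frac{1}{83576}$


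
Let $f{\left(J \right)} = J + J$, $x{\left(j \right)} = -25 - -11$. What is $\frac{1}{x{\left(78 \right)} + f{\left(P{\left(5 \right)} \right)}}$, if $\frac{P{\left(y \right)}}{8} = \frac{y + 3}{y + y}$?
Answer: $- \frac{5}{6} \approx -0.83333$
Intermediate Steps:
$x{\left(j \right)} = -14$ ($x{\left(j \right)} = -25 + 11 = -14$)
$P{\left(y \right)} = \frac{4 \left(3 + y\right)}{y}$ ($P{\left(y \right)} = 8 \frac{y + 3}{y + y} = 8 \frac{3 + y}{2 y} = \frac{4 \left(3 + y\right)}{y}$)
$f{\left(J \right)} = 2 J$
$\frac{1}{x{\left(78 \right)} + f{\left(P{\left(5 \right)} \right)}} = \frac{1}{-14 + 2 \left(4 + \frac{12}{5}\right)} = \frac{1}{-14 + 2 \cdot \frac{32}{5}} = \frac{1}{-14 + \frac{64}{5}} = \frac{1}{- \frac{6}{5}} = - \frac{5}{6}$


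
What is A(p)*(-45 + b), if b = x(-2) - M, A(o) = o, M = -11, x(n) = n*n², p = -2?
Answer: 84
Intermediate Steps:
x(n) = n³
b = 3 (b = (-2)³ - 1*(-11) = -8 + 11 = 3)
A(p)*(-45 + b) = -2*(-45 + 3) = -2*(-42) = 84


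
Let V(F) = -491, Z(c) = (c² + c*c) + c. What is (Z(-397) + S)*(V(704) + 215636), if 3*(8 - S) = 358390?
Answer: 42031946355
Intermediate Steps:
Z(c) = c + 2*c² (Z(c) = (c² + c²) + c = 2*c² + c = c + 2*c²)
S = -358366/3 (S = 8 - ⅓*358390 = 8 - 358390/3 = -358366/3 ≈ -1.1946e+5)
(Z(-397) + S)*(V(704) + 215636) = (-397*(1 + 2*(-397)) - 358366/3)*(-491 + 215636) = (-397*(1 - 794) - 358366/3)*215145 = (-397*(-793) - 358366/3)*215145 = (314821 - 358366/3)*215145 = (586097/3)*215145 = 42031946355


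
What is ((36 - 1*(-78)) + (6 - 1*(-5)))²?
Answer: 15625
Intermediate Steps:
((36 - 1*(-78)) + (6 - 1*(-5)))² = ((36 + 78) + (6 + 5))² = (114 + 11)² = 125² = 15625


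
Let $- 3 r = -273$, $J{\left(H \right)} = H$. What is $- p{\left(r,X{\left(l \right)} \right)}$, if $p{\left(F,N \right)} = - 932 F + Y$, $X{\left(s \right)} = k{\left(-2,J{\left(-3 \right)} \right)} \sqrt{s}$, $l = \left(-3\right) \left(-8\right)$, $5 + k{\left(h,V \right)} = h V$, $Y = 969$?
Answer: $83843$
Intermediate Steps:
$k{\left(h,V \right)} = -5 + V h$ ($k{\left(h,V \right)} = -5 + h V = -5 + V h$)
$l = 24$
$r = 91$ ($r = \left(- \frac{1}{3}\right) \left(-273\right) = 91$)
$X{\left(s \right)} = \sqrt{s}$ ($X{\left(s \right)} = \left(-5 - -6\right) \sqrt{s} = \left(-5 + 6\right) \sqrt{s} = 1 \sqrt{s} = \sqrt{s}$)
$p{\left(F,N \right)} = 969 - 932 F$ ($p{\left(F,N \right)} = - 932 F + 969 = 969 - 932 F$)
$- p{\left(r,X{\left(l \right)} \right)} = - (969 - 84812) = \left(-1\right) \left(-83843\right) = 83843$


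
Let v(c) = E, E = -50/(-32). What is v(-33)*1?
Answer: 25/16 ≈ 1.5625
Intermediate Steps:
E = 25/16 (E = -50*(-1/32) = 25/16 ≈ 1.5625)
v(c) = 25/16
v(-33)*1 = (25/16)*1 = 25/16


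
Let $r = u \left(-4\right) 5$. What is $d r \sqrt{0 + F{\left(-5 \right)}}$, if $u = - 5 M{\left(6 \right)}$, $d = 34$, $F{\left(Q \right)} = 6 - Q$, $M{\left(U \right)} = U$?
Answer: $20400 \sqrt{11} \approx 67659.0$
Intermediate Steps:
$u = -30$ ($u = \left(-5\right) 6 = -30$)
$r = 600$ ($r = \left(-30\right) \left(-4\right) 5 = 120 \cdot 5 = 600$)
$d r \sqrt{0 + F{\left(-5 \right)}} = 34 \cdot 600 \sqrt{0 + \left(6 - -5\right)} = 20400 \sqrt{0 + \left(6 + 5\right)} = 20400 \sqrt{0 + 11} = 20400 \sqrt{11}$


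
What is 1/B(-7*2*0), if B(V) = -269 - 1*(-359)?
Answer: 1/90 ≈ 0.011111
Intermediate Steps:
B(V) = 90 (B(V) = -269 + 359 = 90)
1/B(-7*2*0) = 1/90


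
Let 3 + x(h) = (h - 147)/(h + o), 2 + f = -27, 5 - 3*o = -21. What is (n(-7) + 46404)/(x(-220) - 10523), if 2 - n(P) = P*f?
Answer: -29292702/6672383 ≈ -4.3901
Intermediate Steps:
o = 26/3 (o = 5/3 - ⅓*(-21) = 5/3 + 7 = 26/3 ≈ 8.6667)
f = -29 (f = -2 - 27 = -29)
n(P) = 2 + 29*P (n(P) = 2 - P*(-29) = 2 - (-29)*P = 2 + 29*P)
x(h) = -3 + (-147 + h)/(26/3 + h) (x(h) = -3 + (h - 147)/(h + 26/3) = -3 + (-147 + h)/(26/3 + h))
(n(-7) + 46404)/(x(-220) - 10523) = ((2 + 29*(-7)) + 46404)/(3*(-173 - 2*(-220))/(26 + 3*(-220)) - 10523) = ((2 - 203) + 46404)/(3*(-173 + 440)/(26 - 660) - 10523) = (-201 + 46404)/(3*267/(-634) - 10523) = 46203/(3*(-1/634)*267 - 10523) = 46203/(-801/634 - 10523) = 46203/(-6672383/634) = 46203*(-634/6672383) = -29292702/6672383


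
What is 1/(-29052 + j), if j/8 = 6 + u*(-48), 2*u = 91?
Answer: -1/46476 ≈ -2.1516e-5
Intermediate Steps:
u = 91/2 (u = (½)*91 = 91/2 ≈ 45.500)
j = -17424 (j = 8*(6 + (91/2)*(-48)) = 8*(6 - 2184) = 8*(-2178) = -17424)
1/(-29052 + j) = 1/(-29052 - 17424) = 1/(-46476) = -1/46476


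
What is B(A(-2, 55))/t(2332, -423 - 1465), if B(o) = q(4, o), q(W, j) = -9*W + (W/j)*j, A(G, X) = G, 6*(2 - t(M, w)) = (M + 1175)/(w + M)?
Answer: -28416/607 ≈ -46.814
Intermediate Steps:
t(M, w) = 2 - (1175 + M)/(6*(M + w)) (t(M, w) = 2 - (M + 1175)/(6*(w + M)) = 2 - (1175 + M)/(6*(M + w)))
q(W, j) = -8*W (q(W, j) = -9*W + W = -8*W)
B(o) = -32 (B(o) = -8*4 = -32)
B(A(-2, 55))/t(2332, -423 - 1465) = -32*6*(2332 + (-423 - 1465))/(-1175 + 11*2332 + 12*(-423 - 1465)) = -32*6*(2332 - 1888)/(-1175 + 25652 + 12*(-1888)) = -32*2664/(-1175 + 25652 - 22656) = -32/((⅙)*(1/444)*1821) = -32/607/888 = -32*888/607 = -28416/607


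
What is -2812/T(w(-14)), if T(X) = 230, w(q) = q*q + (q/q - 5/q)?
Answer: -1406/115 ≈ -12.226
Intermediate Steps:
w(q) = 1 + q² - 5/q (w(q) = q² + (1 - 5/q) = 1 + q² - 5/q)
-2812/T(w(-14)) = -2812/230 = -2812*1/230 = -1406/115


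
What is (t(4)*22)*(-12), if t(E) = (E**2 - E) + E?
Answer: -4224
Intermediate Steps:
t(E) = E**2
(t(4)*22)*(-12) = (4**2*22)*(-12) = (16*22)*(-12) = 352*(-12) = -4224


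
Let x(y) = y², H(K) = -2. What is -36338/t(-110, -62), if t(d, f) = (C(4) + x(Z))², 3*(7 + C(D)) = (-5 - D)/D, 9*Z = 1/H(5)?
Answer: -953654472/1575025 ≈ -605.49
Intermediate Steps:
Z = -1/18 (Z = (⅑)/(-2) = (⅑)*(-½) = -1/18 ≈ -0.055556)
C(D) = -7 + (-5 - D)/(3*D) (C(D) = -7 + ((-5 - D)/D)/3 = -7 + (-5 - D)/(3*D))
t(d, f) = 1575025/26244 (t(d, f) = ((⅓)*(-5 - 22*4)/4 + (-1/18)²)² = ((⅓)*(¼)*(-5 - 88) + 1/324)² = ((⅓)*(¼)*(-93) + 1/324)² = (-31/4 + 1/324)² = (-1255/162)² = 1575025/26244)
-36338/t(-110, -62) = -36338/1575025/26244 = -36338*26244/1575025 = -953654472/1575025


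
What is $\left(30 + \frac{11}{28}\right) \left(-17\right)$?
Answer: $- \frac{14467}{28} \approx -516.68$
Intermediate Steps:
$\left(30 + \frac{11}{28}\right) \left(-17\right) = \frac{851}{28} \left(-17\right) = - \frac{14467}{28}$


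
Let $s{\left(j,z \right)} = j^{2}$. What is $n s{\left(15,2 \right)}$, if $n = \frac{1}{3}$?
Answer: $75$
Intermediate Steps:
$n = \frac{1}{3} \approx 0.33333$
$n s{\left(15,2 \right)} = \frac{15^{2}}{3} = \frac{1}{3} \cdot 225 = 75$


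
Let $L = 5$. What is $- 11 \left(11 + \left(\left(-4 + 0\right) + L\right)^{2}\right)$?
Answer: $-132$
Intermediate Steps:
$- 11 \left(11 + \left(\left(-4 + 0\right) + L\right)^{2}\right) = - 11 \left(11 + \left(\left(-4 + 0\right) + 5\right)^{2}\right) = - 11 \left(11 + \left(-4 + 5\right)^{2}\right) = - 11 \left(11 + 1^{2}\right) = - 11 \left(11 + 1\right) = \left(-11\right) 12 = -132$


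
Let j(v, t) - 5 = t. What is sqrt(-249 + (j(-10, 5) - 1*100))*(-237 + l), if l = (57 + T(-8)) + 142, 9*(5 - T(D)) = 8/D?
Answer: -296*I*sqrt(339)/9 ≈ -605.55*I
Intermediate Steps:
T(D) = 5 - 8/(9*D)
j(v, t) = 5 + t
l = 1837/9 (l = (57 + (5 - 8/9/(-8))) + 142 = (57 + (5 - 8/9*(-1/8))) + 142 = (57 + (5 + 1/9)) + 142 = (57 + 46/9) + 142 = 559/9 + 142 = 1837/9 ≈ 204.11)
sqrt(-249 + (j(-10, 5) - 1*100))*(-237 + l) = sqrt(-249 + ((5 + 5) - 1*100))*(-237 + 1837/9) = sqrt(-249 + (10 - 100))*(-296/9) = sqrt(-249 - 90)*(-296/9) = sqrt(-339)*(-296/9) = (I*sqrt(339))*(-296/9) = -296*I*sqrt(339)/9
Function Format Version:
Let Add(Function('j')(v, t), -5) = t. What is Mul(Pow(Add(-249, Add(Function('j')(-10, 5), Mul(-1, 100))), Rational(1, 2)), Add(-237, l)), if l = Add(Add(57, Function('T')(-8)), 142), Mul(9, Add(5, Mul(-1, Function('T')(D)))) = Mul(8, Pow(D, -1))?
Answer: Mul(Rational(-296, 9), I, Pow(339, Rational(1, 2))) ≈ Mul(-605.55, I)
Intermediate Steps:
Function('T')(D) = Add(5, Mul(Rational(-8, 9), Pow(D, -1))) (Function('T')(D) = Add(5, Mul(Rational(-1, 9), Mul(8, Pow(D, -1)))) = Add(5, Mul(Rational(-8, 9), Pow(D, -1))))
Function('j')(v, t) = Add(5, t)
l = Rational(1837, 9) (l = Add(Add(57, Add(5, Mul(Rational(-8, 9), Pow(-8, -1)))), 142) = Add(Add(57, Add(5, Mul(Rational(-8, 9), Rational(-1, 8)))), 142) = Add(Add(57, Add(5, Rational(1, 9))), 142) = Add(Add(57, Rational(46, 9)), 142) = Add(Rational(559, 9), 142) = Rational(1837, 9) ≈ 204.11)
Mul(Pow(Add(-249, Add(Function('j')(-10, 5), Mul(-1, 100))), Rational(1, 2)), Add(-237, l)) = Mul(Pow(Add(-249, Add(Add(5, 5), Mul(-1, 100))), Rational(1, 2)), Add(-237, Rational(1837, 9))) = Mul(Pow(Add(-249, Add(10, -100)), Rational(1, 2)), Rational(-296, 9)) = Mul(Pow(Add(-249, -90), Rational(1, 2)), Rational(-296, 9)) = Mul(Pow(-339, Rational(1, 2)), Rational(-296, 9)) = Mul(Mul(I, Pow(339, Rational(1, 2))), Rational(-296, 9)) = Mul(Rational(-296, 9), I, Pow(339, Rational(1, 2)))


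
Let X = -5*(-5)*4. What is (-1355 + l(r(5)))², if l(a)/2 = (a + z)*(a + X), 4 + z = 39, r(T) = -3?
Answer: 23551609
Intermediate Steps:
z = 35 (z = -4 + 39 = 35)
X = 100 (X = 25*4 = 100)
l(a) = 2*(35 + a)*(100 + a) (l(a) = 2*((a + 35)*(a + 100)) = 2*((35 + a)*(100 + a)) = 2*(35 + a)*(100 + a))
(-1355 + l(r(5)))² = (-1355 + (7000 + 2*(-3)² + 270*(-3)))² = (-1355 + (7000 + 2*9 - 810))² = (-1355 + (7000 + 18 - 810))² = (-1355 + 6208)² = 4853² = 23551609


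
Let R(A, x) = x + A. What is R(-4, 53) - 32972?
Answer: -32923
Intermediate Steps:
R(A, x) = A + x
R(-4, 53) - 32972 = (-4 + 53) - 32972 = 49 - 32972 = -32923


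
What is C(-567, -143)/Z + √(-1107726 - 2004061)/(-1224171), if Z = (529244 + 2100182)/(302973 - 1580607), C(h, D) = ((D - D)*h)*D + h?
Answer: 362209239/1314713 - I*√3111787/1224171 ≈ 275.5 - 0.001441*I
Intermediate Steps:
C(h, D) = h (C(h, D) = (0*h)*D + h = 0*D + h = 0 + h = h)
Z = -1314713/638817 (Z = 2629426/(-1277634) = 2629426*(-1/1277634) = -1314713/638817 ≈ -2.0580)
C(-567, -143)/Z + √(-1107726 - 2004061)/(-1224171) = -567/(-1314713/638817) + √(-1107726 - 2004061)/(-1224171) = -567*(-638817/1314713) + √(-3111787)*(-1/1224171) = 362209239/1314713 + (I*√3111787)*(-1/1224171) = 362209239/1314713 - I*√3111787/1224171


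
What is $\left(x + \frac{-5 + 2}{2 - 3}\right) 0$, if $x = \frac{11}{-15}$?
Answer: $0$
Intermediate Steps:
$x = - \frac{11}{15}$ ($x = 11 \left(- \frac{1}{15}\right) = - \frac{11}{15} \approx -0.73333$)
$\left(x + \frac{-5 + 2}{2 - 3}\right) 0 = \left(- \frac{11}{15} + \frac{-5 + 2}{2 - 3}\right) 0 = \left(- \frac{11}{15} - \frac{3}{-1}\right) 0 = \left(- \frac{11}{15} - -3\right) 0 = \left(- \frac{11}{15} + 3\right) 0 = \frac{34}{15} \cdot 0 = 0$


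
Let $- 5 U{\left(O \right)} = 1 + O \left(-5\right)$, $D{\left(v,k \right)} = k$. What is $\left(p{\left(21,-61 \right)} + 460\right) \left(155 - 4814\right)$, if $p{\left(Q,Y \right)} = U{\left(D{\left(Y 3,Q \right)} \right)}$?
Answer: $- \frac{11200236}{5} \approx -2.24 \cdot 10^{6}$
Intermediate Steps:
$U{\left(O \right)} = - \frac{1}{5} + O$ ($U{\left(O \right)} = - \frac{1 + O \left(-5\right)}{5} = - \frac{1 - 5 O}{5} = - \frac{1}{5} + O$)
$p{\left(Q,Y \right)} = - \frac{1}{5} + Q$
$\left(p{\left(21,-61 \right)} + 460\right) \left(155 - 4814\right) = \left(\left(- \frac{1}{5} + 21\right) + 460\right) \left(155 - 4814\right) = \left(\frac{104}{5} + 460\right) \left(-4659\right) = \frac{2404}{5} \left(-4659\right) = - \frac{11200236}{5}$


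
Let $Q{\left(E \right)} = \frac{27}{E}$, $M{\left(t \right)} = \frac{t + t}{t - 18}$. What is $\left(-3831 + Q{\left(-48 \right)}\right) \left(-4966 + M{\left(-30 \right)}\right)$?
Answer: $\frac{1217455995}{64} \approx 1.9023 \cdot 10^{7}$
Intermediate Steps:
$M{\left(t \right)} = \frac{2 t}{-18 + t}$
$\left(-3831 + Q{\left(-48 \right)}\right) \left(-4966 + M{\left(-30 \right)}\right) = \left(-3831 + \frac{27}{-48}\right) \left(-4966 + 2 \left(-30\right) \frac{1}{-18 - 30}\right) = \left(-3831 + 27 \left(- \frac{1}{48}\right)\right) \left(-4966 + 2 \left(-30\right) \frac{1}{-48}\right) = \left(-3831 - \frac{9}{16}\right) \left(-4966 + 2 \left(-30\right) \left(- \frac{1}{48}\right)\right) = - \frac{61305 \left(-4966 + \frac{5}{4}\right)}{16} = \left(- \frac{61305}{16}\right) \left(- \frac{19859}{4}\right) = \frac{1217455995}{64}$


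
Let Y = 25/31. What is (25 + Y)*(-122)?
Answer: -97600/31 ≈ -3148.4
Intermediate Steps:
Y = 25/31 (Y = 25*(1/31) = 25/31 ≈ 0.80645)
(25 + Y)*(-122) = (25 + 25/31)*(-122) = (800/31)*(-122) = -97600/31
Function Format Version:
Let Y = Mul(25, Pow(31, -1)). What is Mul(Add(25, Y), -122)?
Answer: Rational(-97600, 31) ≈ -3148.4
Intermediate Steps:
Y = Rational(25, 31) (Y = Mul(25, Rational(1, 31)) = Rational(25, 31) ≈ 0.80645)
Mul(Add(25, Y), -122) = Mul(Add(25, Rational(25, 31)), -122) = Mul(Rational(800, 31), -122) = Rational(-97600, 31)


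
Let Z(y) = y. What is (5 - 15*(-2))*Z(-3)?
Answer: -105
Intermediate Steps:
(5 - 15*(-2))*Z(-3) = (5 - 15*(-2))*(-3) = (5 + 30)*(-3) = 35*(-3) = -105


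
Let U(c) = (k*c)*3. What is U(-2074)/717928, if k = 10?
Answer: -15555/179482 ≈ -0.086666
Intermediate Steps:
U(c) = 30*c (U(c) = (10*c)*3 = 30*c)
U(-2074)/717928 = (30*(-2074))/717928 = -62220*1/717928 = -15555/179482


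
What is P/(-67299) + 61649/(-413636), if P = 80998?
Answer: -37652604779/27837289164 ≈ -1.3526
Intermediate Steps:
P/(-67299) + 61649/(-413636) = 80998/(-67299) + 61649/(-413636) = 80998*(-1/67299) + 61649*(-1/413636) = -80998/67299 - 61649/413636 = -37652604779/27837289164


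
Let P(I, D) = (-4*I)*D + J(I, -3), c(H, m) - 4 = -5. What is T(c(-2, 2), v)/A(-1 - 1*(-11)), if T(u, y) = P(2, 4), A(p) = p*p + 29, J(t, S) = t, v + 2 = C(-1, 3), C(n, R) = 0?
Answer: -10/43 ≈ -0.23256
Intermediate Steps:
c(H, m) = -1 (c(H, m) = 4 - 5 = -1)
v = -2 (v = -2 + 0 = -2)
A(p) = 29 + p² (A(p) = p² + 29 = 29 + p²)
P(I, D) = I - 4*D*I (P(I, D) = (-4*I)*D + I = -4*D*I + I = I - 4*D*I)
T(u, y) = -30 (T(u, y) = 2*(1 - 4*4) = 2*(1 - 16) = 2*(-15) = -30)
T(c(-2, 2), v)/A(-1 - 1*(-11)) = -30/(29 + (-1 - 1*(-11))²) = -30/(29 + (-1 + 11)²) = -30/(29 + 10²) = -30/(29 + 100) = -30/129 = -30*1/129 = -10/43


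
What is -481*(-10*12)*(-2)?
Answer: -115440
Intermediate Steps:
-481*(-10*12)*(-2) = -(-57720)*(-2) = -481*240 = -115440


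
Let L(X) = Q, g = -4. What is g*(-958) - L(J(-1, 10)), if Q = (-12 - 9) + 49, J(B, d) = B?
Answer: 3804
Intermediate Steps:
Q = 28 (Q = -21 + 49 = 28)
L(X) = 28
g*(-958) - L(J(-1, 10)) = -4*(-958) - 1*28 = 3832 - 28 = 3804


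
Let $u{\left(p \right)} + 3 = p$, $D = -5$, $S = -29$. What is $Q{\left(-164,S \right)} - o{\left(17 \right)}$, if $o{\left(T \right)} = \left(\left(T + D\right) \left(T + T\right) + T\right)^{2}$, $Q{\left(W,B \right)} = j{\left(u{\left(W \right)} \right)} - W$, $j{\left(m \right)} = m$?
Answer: $-180628$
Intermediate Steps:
$u{\left(p \right)} = -3 + p$
$Q{\left(W,B \right)} = -3$ ($Q{\left(W,B \right)} = \left(-3 + W\right) - W = -3$)
$o{\left(T \right)} = \left(T + 2 T \left(-5 + T\right)\right)^{2}$ ($o{\left(T \right)} = \left(\left(T - 5\right) \left(T + T\right) + T\right)^{2} = \left(\left(-5 + T\right) 2 T + T\right)^{2} = \left(2 T \left(-5 + T\right) + T\right)^{2} = \left(T + 2 T \left(-5 + T\right)\right)^{2}$)
$Q{\left(-164,S \right)} - o{\left(17 \right)} = -3 - 17^{2} \left(-9 + 2 \cdot 17\right)^{2} = -3 - 289 \left(-9 + 34\right)^{2} = -3 - 289 \cdot 25^{2} = -3 - 289 \cdot 625 = -3 - 180625 = -180628$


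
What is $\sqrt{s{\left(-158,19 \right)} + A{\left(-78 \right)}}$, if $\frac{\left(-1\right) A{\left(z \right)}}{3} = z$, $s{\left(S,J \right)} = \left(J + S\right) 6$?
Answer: $10 i \sqrt{6} \approx 24.495 i$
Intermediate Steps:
$s{\left(S,J \right)} = 6 J + 6 S$
$A{\left(z \right)} = - 3 z$
$\sqrt{s{\left(-158,19 \right)} + A{\left(-78 \right)}} = \sqrt{\left(6 \cdot 19 + 6 \left(-158\right)\right) - -234} = \sqrt{\left(114 - 948\right) + 234} = \sqrt{-834 + 234} = \sqrt{-600} = 10 i \sqrt{6}$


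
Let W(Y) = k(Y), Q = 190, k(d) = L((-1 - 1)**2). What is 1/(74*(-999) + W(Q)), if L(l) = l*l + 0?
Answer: -1/73910 ≈ -1.3530e-5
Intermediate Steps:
L(l) = l**2 (L(l) = l**2 + 0 = l**2)
k(d) = 16 (k(d) = ((-1 - 1)**2)**2 = ((-2)**2)**2 = 4**2 = 16)
W(Y) = 16
1/(74*(-999) + W(Q)) = 1/(74*(-999) + 16) = 1/(-73926 + 16) = 1/(-73910) = -1/73910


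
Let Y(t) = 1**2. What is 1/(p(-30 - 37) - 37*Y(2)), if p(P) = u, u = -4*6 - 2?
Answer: -1/63 ≈ -0.015873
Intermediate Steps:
Y(t) = 1
u = -26 (u = -24 - 2 = -26)
p(P) = -26
1/(p(-30 - 37) - 37*Y(2)) = 1/(-26 - 37*1) = 1/(-26 - 37) = 1/(-63) = -1/63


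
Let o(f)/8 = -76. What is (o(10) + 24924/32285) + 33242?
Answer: 1053613614/32285 ≈ 32635.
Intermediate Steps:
o(f) = -608 (o(f) = 8*(-76) = -608)
(o(10) + 24924/32285) + 33242 = (-608 + 24924/32285) + 33242 = -19604356/32285 + 33242 = 1053613614/32285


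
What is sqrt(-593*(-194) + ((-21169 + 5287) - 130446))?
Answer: I*sqrt(31286) ≈ 176.88*I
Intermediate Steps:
sqrt(-593*(-194) + ((-21169 + 5287) - 130446)) = sqrt(115042 + (-15882 - 130446)) = sqrt(115042 - 146328) = sqrt(-31286) = I*sqrt(31286)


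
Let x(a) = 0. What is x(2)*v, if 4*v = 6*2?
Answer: 0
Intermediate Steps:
v = 3 (v = (6*2)/4 = (¼)*12 = 3)
x(2)*v = 0*3 = 0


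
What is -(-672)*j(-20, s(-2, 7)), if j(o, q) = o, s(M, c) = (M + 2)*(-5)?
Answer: -13440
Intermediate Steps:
s(M, c) = -10 - 5*M (s(M, c) = (2 + M)*(-5) = -10 - 5*M)
-(-672)*j(-20, s(-2, 7)) = -(-672)*(-20) = -1*13440 = -13440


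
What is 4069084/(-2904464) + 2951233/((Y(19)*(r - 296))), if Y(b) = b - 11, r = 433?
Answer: 535455643003/198955784 ≈ 2691.3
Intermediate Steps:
Y(b) = -11 + b
4069084/(-2904464) + 2951233/((Y(19)*(r - 296))) = 4069084/(-2904464) + 2951233/(((-11 + 19)*(433 - 296))) = 4069084*(-1/2904464) + 2951233/((8*137)) = -1017271/726116 + 2951233/1096 = 535455643003/198955784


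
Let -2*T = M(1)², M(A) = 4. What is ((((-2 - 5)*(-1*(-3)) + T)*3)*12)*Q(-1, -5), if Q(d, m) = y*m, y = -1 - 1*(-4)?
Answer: 15660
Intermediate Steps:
y = 3 (y = -1 + 4 = 3)
T = -8 (T = -½*4² = -½*16 = -8)
Q(d, m) = 3*m
((((-2 - 5)*(-1*(-3)) + T)*3)*12)*Q(-1, -5) = ((((-2 - 5)*(-1*(-3)) - 8)*3)*12)*(3*(-5)) = (((-7*3 - 8)*3)*12)*(-15) = (((-21 - 8)*3)*12)*(-15) = (-29*3*12)*(-15) = -87*12*(-15) = -1044*(-15) = 15660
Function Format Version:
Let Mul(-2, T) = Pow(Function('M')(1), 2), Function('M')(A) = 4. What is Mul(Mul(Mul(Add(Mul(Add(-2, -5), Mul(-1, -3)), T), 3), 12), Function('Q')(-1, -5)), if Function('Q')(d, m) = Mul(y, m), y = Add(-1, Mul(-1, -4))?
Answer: 15660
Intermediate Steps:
y = 3 (y = Add(-1, 4) = 3)
T = -8 (T = Mul(Rational(-1, 2), Pow(4, 2)) = Mul(Rational(-1, 2), 16) = -8)
Function('Q')(d, m) = Mul(3, m)
Mul(Mul(Mul(Add(Mul(Add(-2, -5), Mul(-1, -3)), T), 3), 12), Function('Q')(-1, -5)) = Mul(Mul(Mul(Add(Mul(Add(-2, -5), Mul(-1, -3)), -8), 3), 12), Mul(3, -5)) = Mul(Mul(Mul(Add(Mul(-7, 3), -8), 3), 12), -15) = Mul(Mul(Mul(Add(-21, -8), 3), 12), -15) = Mul(Mul(Mul(-29, 3), 12), -15) = Mul(Mul(-87, 12), -15) = Mul(-1044, -15) = 15660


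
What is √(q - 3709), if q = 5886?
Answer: √2177 ≈ 46.658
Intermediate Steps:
√(q - 3709) = √(5886 - 3709) = √2177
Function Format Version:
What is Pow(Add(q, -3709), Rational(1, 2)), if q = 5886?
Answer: Pow(2177, Rational(1, 2)) ≈ 46.658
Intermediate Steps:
Pow(Add(q, -3709), Rational(1, 2)) = Pow(Add(5886, -3709), Rational(1, 2)) = Pow(2177, Rational(1, 2))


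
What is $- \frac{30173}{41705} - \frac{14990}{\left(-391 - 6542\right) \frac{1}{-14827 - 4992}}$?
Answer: $- \frac{12390214600459}{289140765} \approx -42852.0$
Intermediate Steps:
$- \frac{30173}{41705} - \frac{14990}{\left(-391 - 6542\right) \frac{1}{-14827 - 4992}} = \left(-30173\right) \frac{1}{41705} - \frac{14990}{\left(-6933\right) \frac{1}{-19819}} = - \frac{30173}{41705} - \frac{14990}{\left(-6933\right) \left(- \frac{1}{19819}\right)} = - \frac{30173}{41705} - \frac{14990}{\frac{6933}{19819}} = - \frac{30173}{41705} - \frac{297086810}{6933} = - \frac{12390214600459}{289140765}$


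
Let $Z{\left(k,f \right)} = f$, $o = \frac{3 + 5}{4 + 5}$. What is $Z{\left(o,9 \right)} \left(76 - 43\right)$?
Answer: $297$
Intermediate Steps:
$o = \frac{8}{9} \approx 0.88889$
$Z{\left(o,9 \right)} \left(76 - 43\right) = 9 \left(76 - 43\right) = 9 \cdot 33 = 297$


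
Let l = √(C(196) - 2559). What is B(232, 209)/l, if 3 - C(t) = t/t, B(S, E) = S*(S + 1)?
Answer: -54056*I*√2557/2557 ≈ -1069.0*I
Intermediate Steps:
B(S, E) = S*(1 + S)
C(t) = 2 (C(t) = 3 - t/t = 3 - 1*1 = 3 - 1 = 2)
l = I*√2557 (l = √(2 - 2559) = √(-2557) = I*√2557 ≈ 50.567*I)
B(232, 209)/l = (232*(1 + 232))/((I*√2557)) = (232*233)*(-I*√2557/2557) = 54056*(-I*√2557/2557) = -54056*I*√2557/2557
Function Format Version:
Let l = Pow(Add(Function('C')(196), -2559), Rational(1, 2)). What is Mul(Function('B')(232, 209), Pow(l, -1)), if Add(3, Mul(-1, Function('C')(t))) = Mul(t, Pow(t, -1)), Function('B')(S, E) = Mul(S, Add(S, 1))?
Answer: Mul(Rational(-54056, 2557), I, Pow(2557, Rational(1, 2))) ≈ Mul(-1069.0, I)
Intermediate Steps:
Function('B')(S, E) = Mul(S, Add(1, S))
Function('C')(t) = 2 (Function('C')(t) = Add(3, Mul(-1, Mul(t, Pow(t, -1)))) = Add(3, Mul(-1, 1)) = Add(3, -1) = 2)
l = Mul(I, Pow(2557, Rational(1, 2))) (l = Pow(Add(2, -2559), Rational(1, 2)) = Pow(-2557, Rational(1, 2)) = Mul(I, Pow(2557, Rational(1, 2))) ≈ Mul(50.567, I))
Mul(Function('B')(232, 209), Pow(l, -1)) = Mul(Mul(232, Add(1, 232)), Pow(Mul(I, Pow(2557, Rational(1, 2))), -1)) = Mul(Mul(232, 233), Mul(Rational(-1, 2557), I, Pow(2557, Rational(1, 2)))) = Mul(54056, Mul(Rational(-1, 2557), I, Pow(2557, Rational(1, 2)))) = Mul(Rational(-54056, 2557), I, Pow(2557, Rational(1, 2)))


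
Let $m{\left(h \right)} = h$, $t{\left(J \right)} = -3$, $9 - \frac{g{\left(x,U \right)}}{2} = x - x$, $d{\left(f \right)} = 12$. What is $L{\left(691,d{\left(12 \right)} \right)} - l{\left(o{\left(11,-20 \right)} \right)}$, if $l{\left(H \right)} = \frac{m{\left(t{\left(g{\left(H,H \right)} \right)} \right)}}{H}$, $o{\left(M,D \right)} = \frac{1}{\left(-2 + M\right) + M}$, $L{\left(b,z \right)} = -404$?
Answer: $-344$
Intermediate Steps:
$g{\left(x,U \right)} = 18$ ($g{\left(x,U \right)} = 18 - 2 \left(x - x\right) = 18 - 0 = 18 + 0 = 18$)
$o{\left(M,D \right)} = \frac{1}{-2 + 2 M}$
$l{\left(H \right)} = - \frac{3}{H}$
$L{\left(691,d{\left(12 \right)} \right)} - l{\left(o{\left(11,-20 \right)} \right)} = -404 - - \frac{3}{\frac{1}{2} \frac{1}{-1 + 11}} = -404 - - \frac{3}{\frac{1}{2} \cdot \frac{1}{10}} = -404 - - 3 \frac{1}{\frac{1}{20}} = -404 - \left(-3\right) 20 = -404 - -60 = -404 + 60 = -344$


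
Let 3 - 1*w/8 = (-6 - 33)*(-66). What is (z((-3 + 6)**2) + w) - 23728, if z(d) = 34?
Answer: -44262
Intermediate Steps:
w = -20568 (w = 24 - 8*(-6 - 33)*(-66) = 24 - (-312)*(-66) = 24 - 8*2574 = 24 - 20592 = -20568)
(z((-3 + 6)**2) + w) - 23728 = (34 - 20568) - 23728 = -20534 - 23728 = -44262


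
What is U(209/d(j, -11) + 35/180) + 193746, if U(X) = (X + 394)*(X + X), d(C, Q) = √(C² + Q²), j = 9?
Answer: 12718626533/65448 + 1483691*√202/1818 ≈ 2.0593e+5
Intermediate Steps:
U(X) = 2*X*(394 + X) (U(X) = (394 + X)*(2*X) = 2*X*(394 + X))
U(209/d(j, -11) + 35/180) + 193746 = 2*(209/(√(9² + (-11)²)) + 35/180)*(394 + (209/(√(9² + (-11)²)) + 35/180)) + 193746 = 2*(209/(√(81 + 121)) + 35*(1/180))*(394 + (209/(√(81 + 121)) + 35*(1/180))) + 193746 = 2*(209/(√202) + 7/36)*(394 + (209/(√202) + 7/36)) + 193746 = 2*(209*(√202/202) + 7/36)*(394 + (209*(√202/202) + 7/36)) + 193746 = 2*(209*√202/202 + 7/36)*(394 + (209*√202/202 + 7/36)) + 193746 = 2*(7/36 + 209*√202/202)*(394 + (7/36 + 209*√202/202)) + 193746 = 2*(7/36 + 209*√202/202)*(14191/36 + 209*√202/202) + 193746 = 193746 + 2*(7/36 + 209*√202/202)*(14191/36 + 209*√202/202)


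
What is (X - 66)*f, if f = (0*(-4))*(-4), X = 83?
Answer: 0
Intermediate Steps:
f = 0 (f = 0*(-4) = 0)
(X - 66)*f = (83 - 66)*0 = 17*0 = 0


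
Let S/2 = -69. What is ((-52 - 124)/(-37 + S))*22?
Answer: 3872/175 ≈ 22.126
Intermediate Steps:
S = -138 (S = 2*(-69) = -138)
((-52 - 124)/(-37 + S))*22 = ((-52 - 124)/(-37 - 138))*22 = -176/(-175)*22 = -176*(-1/175)*22 = (176/175)*22 = 3872/175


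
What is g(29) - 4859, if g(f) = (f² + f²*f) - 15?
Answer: 20356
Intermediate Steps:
g(f) = -15 + f² + f³ (g(f) = (f² + f³) - 15 = -15 + f² + f³)
g(29) - 4859 = (-15 + 29² + 29³) - 4859 = (-15 + 841 + 24389) - 4859 = 25215 - 4859 = 20356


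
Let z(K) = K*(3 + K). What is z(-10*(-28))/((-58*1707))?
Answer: -39620/49503 ≈ -0.80036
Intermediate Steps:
z(-10*(-28))/((-58*1707)) = ((-10*(-28))*(3 - 10*(-28)))/((-58*1707)) = (280*(3 + 280))/(-99006) = (280*283)*(-1/99006) = 79240*(-1/99006) = -39620/49503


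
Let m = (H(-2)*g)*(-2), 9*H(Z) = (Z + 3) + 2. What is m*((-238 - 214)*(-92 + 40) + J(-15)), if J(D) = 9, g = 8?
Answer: -376208/3 ≈ -1.2540e+5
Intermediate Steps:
H(Z) = 5/9 + Z/9 (H(Z) = ((Z + 3) + 2)/9 = ((3 + Z) + 2)/9 = (5 + Z)/9 = 5/9 + Z/9)
m = -16/3 (m = ((5/9 + (⅑)*(-2))*8)*(-2) = ((5/9 - 2/9)*8)*(-2) = ((⅓)*8)*(-2) = (8/3)*(-2) = -16/3 ≈ -5.3333)
m*((-238 - 214)*(-92 + 40) + J(-15)) = -16*((-238 - 214)*(-92 + 40) + 9)/3 = -16*(-452*(-52) + 9)/3 = -16*(23504 + 9)/3 = -16/3*23513 = -376208/3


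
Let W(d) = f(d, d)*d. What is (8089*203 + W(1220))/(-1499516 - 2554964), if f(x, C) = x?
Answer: -3130467/4054480 ≈ -0.77210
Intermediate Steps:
W(d) = d**2 (W(d) = d*d = d**2)
(8089*203 + W(1220))/(-1499516 - 2554964) = (8089*203 + 1220**2)/(-1499516 - 2554964) = (1642067 + 1488400)/(-4054480) = 3130467*(-1/4054480) = -3130467/4054480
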